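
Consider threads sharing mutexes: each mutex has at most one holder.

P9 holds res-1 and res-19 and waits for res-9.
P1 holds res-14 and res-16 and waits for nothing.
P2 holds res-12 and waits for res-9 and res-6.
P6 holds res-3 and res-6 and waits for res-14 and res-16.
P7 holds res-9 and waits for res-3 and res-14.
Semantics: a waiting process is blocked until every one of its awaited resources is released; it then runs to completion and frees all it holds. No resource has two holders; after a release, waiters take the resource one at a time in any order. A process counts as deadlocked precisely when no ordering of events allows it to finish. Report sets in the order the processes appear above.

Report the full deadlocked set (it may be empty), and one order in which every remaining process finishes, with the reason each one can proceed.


The deadlocked set is empty.
Key observation: the wait relation is loop-free; peeling off processes with no waits unwinds the whole state.
One completion order for the rest: P1, P6, P7, P9, P2.
Walking it through:
  run P1 (it waits on nothing); releases res-14 and res-16
  run P6 (all its waits — res-14 and res-16 — are resolved); releases res-3 and res-6
  run P7 (all its waits — res-3 and res-14 — are resolved); releases res-9
  run P9 (all its waits — res-9 — are resolved); releases res-1 and res-19
  run P2 (all its waits — res-9 and res-6 — are resolved); releases res-12


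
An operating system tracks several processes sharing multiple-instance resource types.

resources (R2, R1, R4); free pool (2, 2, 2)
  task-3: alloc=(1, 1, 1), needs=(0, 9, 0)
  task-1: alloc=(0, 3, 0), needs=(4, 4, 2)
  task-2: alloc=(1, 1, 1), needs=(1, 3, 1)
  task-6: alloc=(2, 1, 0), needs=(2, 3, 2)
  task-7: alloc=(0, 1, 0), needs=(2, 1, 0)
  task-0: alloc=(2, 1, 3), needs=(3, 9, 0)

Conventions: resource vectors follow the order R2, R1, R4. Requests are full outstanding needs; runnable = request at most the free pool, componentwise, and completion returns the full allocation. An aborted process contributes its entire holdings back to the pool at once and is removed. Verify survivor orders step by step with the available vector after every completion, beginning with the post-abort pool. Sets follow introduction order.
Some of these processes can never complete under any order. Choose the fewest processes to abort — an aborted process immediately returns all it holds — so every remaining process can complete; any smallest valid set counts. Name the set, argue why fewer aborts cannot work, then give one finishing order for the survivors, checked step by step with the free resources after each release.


The answer: abort task-0.
Key observation: aborting task-0 returns (2, 1, 3), and task-3 — hopeless before — runs at step 5 with the returned capacity in the pool.
No smaller set exists: with zero aborts the deadlock remains.
Survivors finish in the order: task-7, task-1, task-2, task-6, task-3. Verifying each step (pool after the aborts first):
  pool = (4, 3, 5)
  task-7: need (2, 1, 0) fits (4, 3, 5); releases (0, 1, 0), pool now (4, 4, 5)
  task-1: need (4, 4, 2) fits (4, 4, 5); releases (0, 3, 0), pool now (4, 7, 5)
  task-2: need (1, 3, 1) fits (4, 7, 5); releases (1, 1, 1), pool now (5, 8, 6)
  task-6: need (2, 3, 2) fits (5, 8, 6); releases (2, 1, 0), pool now (7, 9, 6)
  task-3: need (0, 9, 0) fits (7, 9, 6); releases (1, 1, 1), pool now (8, 10, 7)


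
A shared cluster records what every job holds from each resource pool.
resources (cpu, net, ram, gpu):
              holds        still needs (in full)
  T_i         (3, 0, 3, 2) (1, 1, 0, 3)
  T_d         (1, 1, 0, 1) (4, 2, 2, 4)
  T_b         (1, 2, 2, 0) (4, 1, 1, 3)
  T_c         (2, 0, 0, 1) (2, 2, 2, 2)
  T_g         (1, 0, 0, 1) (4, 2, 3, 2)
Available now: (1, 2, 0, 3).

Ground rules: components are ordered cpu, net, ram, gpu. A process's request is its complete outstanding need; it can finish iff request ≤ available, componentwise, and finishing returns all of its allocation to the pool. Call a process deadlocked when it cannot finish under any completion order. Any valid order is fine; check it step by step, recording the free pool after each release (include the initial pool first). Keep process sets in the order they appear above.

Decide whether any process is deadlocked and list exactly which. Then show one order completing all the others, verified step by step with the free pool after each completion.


Nothing here is deadlocked.
Key observation: beginning at T_i, releases accumulate fast enough that every process eventually fits.
A valid finishing order for the others: T_i, T_d, T_c, T_b, T_g. Verifying each step:
  pool = (1, 2, 0, 3)
  T_i needs (1, 1, 0, 3) <= (1, 2, 0, 3) -> finishes; pool += (3, 0, 3, 2) = (4, 2, 3, 5)
  T_d needs (4, 2, 2, 4) <= (4, 2, 3, 5) -> finishes; pool += (1, 1, 0, 1) = (5, 3, 3, 6)
  T_c needs (2, 2, 2, 2) <= (5, 3, 3, 6) -> finishes; pool += (2, 0, 0, 1) = (7, 3, 3, 7)
  T_b needs (4, 1, 1, 3) <= (7, 3, 3, 7) -> finishes; pool += (1, 2, 2, 0) = (8, 5, 5, 7)
  T_g needs (4, 2, 3, 2) <= (8, 5, 5, 7) -> finishes; pool += (1, 0, 0, 1) = (9, 5, 5, 8)


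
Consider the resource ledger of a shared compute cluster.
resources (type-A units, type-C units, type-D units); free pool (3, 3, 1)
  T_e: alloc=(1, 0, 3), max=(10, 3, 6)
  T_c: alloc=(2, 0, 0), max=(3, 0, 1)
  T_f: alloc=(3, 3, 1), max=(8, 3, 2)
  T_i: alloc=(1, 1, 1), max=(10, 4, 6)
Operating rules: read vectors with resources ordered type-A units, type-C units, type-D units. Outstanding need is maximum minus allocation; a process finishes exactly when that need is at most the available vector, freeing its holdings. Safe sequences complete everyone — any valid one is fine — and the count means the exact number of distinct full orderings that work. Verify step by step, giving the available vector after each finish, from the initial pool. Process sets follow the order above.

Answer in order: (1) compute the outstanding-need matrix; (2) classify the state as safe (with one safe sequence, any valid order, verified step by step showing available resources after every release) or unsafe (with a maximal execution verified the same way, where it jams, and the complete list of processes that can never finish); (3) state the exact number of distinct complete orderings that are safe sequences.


(1) Need matrix, components ordered type-A units, type-C units, type-D units:
  T_e: (9, 3, 3)
  T_c: (1, 0, 1)
  T_f: (5, 0, 1)
  T_i: (9, 3, 5)
(2) UNSAFE — no complete ordering exists.
Key observation: after T_c, T_f complete, (8, 6, 2) is the best the pool ever gets, yet each leftover process wants more type-A units.
The run T_c, T_f cannot be extended any further. Check, step by step:
  pool = (3, 3, 1)
  T_c: need (1, 0, 1) fits (3, 3, 1); releases (2, 0, 0), pool now (5, 3, 1)
  T_f: need (5, 0, 1) fits (5, 3, 1); releases (3, 3, 1), pool now (8, 6, 2)
  T_e cannot run: need (9, 3, 3) vs free (8, 6, 2) (insufficient type-A units and type-D units)
  T_i cannot run: need (9, 3, 5) vs free (8, 6, 2) (insufficient type-A units and type-D units)
Permanently blocked: T_e and T_i.
(3) The exact count: 0 of the possible complete orderings are safe sequences.


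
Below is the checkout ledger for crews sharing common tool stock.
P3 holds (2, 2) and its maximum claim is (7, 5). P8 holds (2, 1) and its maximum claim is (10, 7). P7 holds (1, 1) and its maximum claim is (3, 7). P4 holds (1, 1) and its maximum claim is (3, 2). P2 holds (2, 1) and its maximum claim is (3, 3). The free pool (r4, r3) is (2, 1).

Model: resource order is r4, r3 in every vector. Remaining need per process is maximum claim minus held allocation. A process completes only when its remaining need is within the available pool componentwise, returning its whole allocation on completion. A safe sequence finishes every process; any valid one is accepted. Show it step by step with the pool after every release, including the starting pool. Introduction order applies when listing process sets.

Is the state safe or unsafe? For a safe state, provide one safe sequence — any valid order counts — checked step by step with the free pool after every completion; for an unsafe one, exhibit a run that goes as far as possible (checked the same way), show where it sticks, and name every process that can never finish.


UNSAFE.
Key observation: P4, P2, P3 can finish, but then (7, 5) is all there is, and the blocked group's r3 demands exceed it.
Going as far as possible: P4, P2, P3; after that, nothing fits. Walking it through:
  pool = (2, 1)
  P4 needs (2, 1) <= (2, 1) -> finishes; pool += (1, 1) = (3, 2)
  P2 needs (1, 2) <= (3, 2) -> finishes; pool += (2, 1) = (5, 3)
  P3 needs (5, 3) <= (5, 3) -> finishes; pool += (2, 2) = (7, 5)
  blocked: P8 wants (8, 6), pool (7, 5) — not enough r4 and r3
  blocked: P7 wants (2, 6), pool (7, 5) — not enough r3
Never able to finish: P8 and P7.


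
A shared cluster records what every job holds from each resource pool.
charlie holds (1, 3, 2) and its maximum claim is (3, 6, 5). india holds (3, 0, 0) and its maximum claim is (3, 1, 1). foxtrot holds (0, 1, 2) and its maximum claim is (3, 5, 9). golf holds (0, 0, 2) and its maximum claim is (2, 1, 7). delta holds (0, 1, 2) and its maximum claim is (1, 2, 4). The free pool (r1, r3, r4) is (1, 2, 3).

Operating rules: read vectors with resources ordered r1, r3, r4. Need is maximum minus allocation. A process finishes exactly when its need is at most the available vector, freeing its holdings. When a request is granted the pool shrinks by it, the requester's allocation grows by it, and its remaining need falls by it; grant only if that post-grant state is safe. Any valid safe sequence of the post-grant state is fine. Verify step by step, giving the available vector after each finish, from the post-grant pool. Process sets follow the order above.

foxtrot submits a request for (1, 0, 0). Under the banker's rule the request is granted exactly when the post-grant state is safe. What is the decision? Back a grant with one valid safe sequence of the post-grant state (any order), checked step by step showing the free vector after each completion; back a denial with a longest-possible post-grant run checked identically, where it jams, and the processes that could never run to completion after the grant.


GRANT: granting preserves safety; a valid post-grant sequence is india, delta, charlie, foxtrot, golf.
Key observation: granting shrinks the pool to (0, 2, 3), yet india still fits and the chain goes through.
Check on the post-grant state, step by step:
  pool = (0, 2, 3)
  run india (needs (0, 1, 1), free (0, 2, 3)); after release of (3, 0, 0) the pool is (3, 2, 3)
  run delta (needs (1, 1, 2), free (3, 2, 3)); after release of (0, 1, 2) the pool is (3, 3, 5)
  run charlie (needs (2, 3, 3), free (3, 3, 5)); after release of (1, 3, 2) the pool is (4, 6, 7)
  run foxtrot (needs (2, 4, 7), free (4, 6, 7)); after release of (1, 1, 2) the pool is (5, 7, 9)
  run golf (needs (2, 1, 5), free (5, 7, 9)); after release of (0, 0, 2) the pool is (5, 7, 11)


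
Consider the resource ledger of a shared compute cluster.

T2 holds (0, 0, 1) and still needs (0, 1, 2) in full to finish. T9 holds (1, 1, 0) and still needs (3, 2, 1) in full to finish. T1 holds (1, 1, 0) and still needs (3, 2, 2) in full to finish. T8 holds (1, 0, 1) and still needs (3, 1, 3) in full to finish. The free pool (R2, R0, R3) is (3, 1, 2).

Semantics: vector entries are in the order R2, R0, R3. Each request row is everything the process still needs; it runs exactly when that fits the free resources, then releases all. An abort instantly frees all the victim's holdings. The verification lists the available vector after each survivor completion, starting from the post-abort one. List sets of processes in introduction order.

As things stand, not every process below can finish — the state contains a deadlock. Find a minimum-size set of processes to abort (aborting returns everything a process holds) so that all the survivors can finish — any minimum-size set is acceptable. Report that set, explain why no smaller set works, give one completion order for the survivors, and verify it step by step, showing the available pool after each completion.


Minimum abort set: T9.
Key observation: T1 was stuck for good until T9 gave back (1, 1, 0); in the order shown it finishes at step 1.
No smaller set exists: with zero aborts the deadlock remains.
One survivor order: T1, T2, T8. Verifying each step (post-abort pool first):
  pool = (4, 2, 2)
  T1 needs (3, 2, 2) <= (4, 2, 2) -> finishes; pool += (1, 1, 0) = (5, 3, 2)
  T2 needs (0, 1, 2) <= (5, 3, 2) -> finishes; pool += (0, 0, 1) = (5, 3, 3)
  T8 needs (3, 1, 3) <= (5, 3, 3) -> finishes; pool += (1, 0, 1) = (6, 3, 4)


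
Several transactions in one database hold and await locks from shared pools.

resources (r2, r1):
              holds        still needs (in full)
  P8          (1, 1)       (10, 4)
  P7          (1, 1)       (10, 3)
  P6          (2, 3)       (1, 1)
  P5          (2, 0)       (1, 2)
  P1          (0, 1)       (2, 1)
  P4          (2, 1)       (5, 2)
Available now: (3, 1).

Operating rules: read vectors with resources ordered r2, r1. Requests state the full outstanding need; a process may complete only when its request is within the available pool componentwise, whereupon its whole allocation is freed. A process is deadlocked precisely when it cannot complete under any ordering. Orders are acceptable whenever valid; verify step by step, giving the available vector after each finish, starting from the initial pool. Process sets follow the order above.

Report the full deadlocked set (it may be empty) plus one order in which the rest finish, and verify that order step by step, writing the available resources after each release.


The deadlocked set is P8 and P7.
Key observation: even finishing P1, P6, P5, P4 leaves just (9, 6) free — too little r2 for any of the remaining processes.
One completion order for the rest: P1, P6, P5, P4. Step-by-step check:
  pool = (3, 1)
  P1: need (2, 1) fits (3, 1); releases (0, 1), pool now (3, 2)
  P6: need (1, 1) fits (3, 2); releases (2, 3), pool now (5, 5)
  P5: need (1, 2) fits (5, 5); releases (2, 0), pool now (7, 5)
  P4: need (5, 2) fits (7, 5); releases (2, 1), pool now (9, 6)
The stuck group stays short no matter what:
  P8 still needs (10, 4) but only (9, 6) is free — short on r2
  P7 still needs (10, 3) but only (9, 6) is free — short on r2


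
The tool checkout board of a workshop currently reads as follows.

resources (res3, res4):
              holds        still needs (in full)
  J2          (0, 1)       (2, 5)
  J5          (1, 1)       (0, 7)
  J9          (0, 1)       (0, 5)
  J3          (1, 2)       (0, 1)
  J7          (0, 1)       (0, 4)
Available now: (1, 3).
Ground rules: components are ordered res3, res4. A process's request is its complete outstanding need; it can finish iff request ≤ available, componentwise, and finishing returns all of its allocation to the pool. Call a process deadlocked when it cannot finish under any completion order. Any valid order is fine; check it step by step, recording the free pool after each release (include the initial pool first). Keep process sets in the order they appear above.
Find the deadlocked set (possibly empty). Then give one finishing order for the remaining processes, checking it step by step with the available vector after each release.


Nothing here is deadlocked.
Key observation: J3 can run right away; the returned allocation unlocks the remaining processes in turn.
A valid finishing order for the others: J3, J9, J2, J5, J7. Walking it through:
  pool = (1, 3)
  J3 needs (0, 1) <= (1, 3) -> finishes; pool += (1, 2) = (2, 5)
  J9 needs (0, 5) <= (2, 5) -> finishes; pool += (0, 1) = (2, 6)
  J2 needs (2, 5) <= (2, 6) -> finishes; pool += (0, 1) = (2, 7)
  J5 needs (0, 7) <= (2, 7) -> finishes; pool += (1, 1) = (3, 8)
  J7 needs (0, 4) <= (3, 8) -> finishes; pool += (0, 1) = (3, 9)


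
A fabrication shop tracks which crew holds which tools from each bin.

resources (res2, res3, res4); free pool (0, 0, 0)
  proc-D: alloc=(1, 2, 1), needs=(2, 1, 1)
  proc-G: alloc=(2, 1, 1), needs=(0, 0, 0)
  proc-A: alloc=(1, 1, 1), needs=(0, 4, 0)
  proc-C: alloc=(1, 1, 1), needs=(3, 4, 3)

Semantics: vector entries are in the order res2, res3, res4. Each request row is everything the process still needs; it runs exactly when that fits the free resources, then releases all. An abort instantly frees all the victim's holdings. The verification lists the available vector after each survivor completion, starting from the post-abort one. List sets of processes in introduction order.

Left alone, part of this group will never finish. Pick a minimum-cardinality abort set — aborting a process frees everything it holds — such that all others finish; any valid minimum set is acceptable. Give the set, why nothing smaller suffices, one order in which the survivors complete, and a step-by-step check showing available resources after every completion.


The answer: abort proc-C.
Key observation: proc-A could never have finished before the abort; with (1, 1, 1) returned by proc-C, it fits at step 3.
Why nothing smaller works: aborting no one leaves the state deadlocked as given.
Survivors finish in the order: proc-G, proc-D, proc-A. Verifying each step (pool after the aborts first):
  pool = (1, 1, 1)
  run proc-G (needs (0, 0, 0), free (1, 1, 1)); after release of (2, 1, 1) the pool is (3, 2, 2)
  run proc-D (needs (2, 1, 1), free (3, 2, 2)); after release of (1, 2, 1) the pool is (4, 4, 3)
  run proc-A (needs (0, 4, 0), free (4, 4, 3)); after release of (1, 1, 1) the pool is (5, 5, 4)


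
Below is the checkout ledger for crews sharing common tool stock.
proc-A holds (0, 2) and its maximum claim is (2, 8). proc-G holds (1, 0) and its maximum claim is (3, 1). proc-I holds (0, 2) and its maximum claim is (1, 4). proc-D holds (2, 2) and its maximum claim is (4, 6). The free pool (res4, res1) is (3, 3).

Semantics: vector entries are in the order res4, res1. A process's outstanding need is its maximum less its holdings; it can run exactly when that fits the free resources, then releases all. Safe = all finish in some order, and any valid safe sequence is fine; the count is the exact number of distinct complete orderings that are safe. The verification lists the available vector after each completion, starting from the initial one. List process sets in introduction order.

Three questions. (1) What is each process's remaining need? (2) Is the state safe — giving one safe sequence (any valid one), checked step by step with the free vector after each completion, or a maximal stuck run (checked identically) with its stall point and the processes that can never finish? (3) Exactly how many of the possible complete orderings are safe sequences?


(1) Remaining need (order res4, res1):
  proc-A: (2, 6)
  proc-G: (2, 1)
  proc-I: (1, 2)
  proc-D: (2, 4)
(2) SAFE, for example via the order proc-I, proc-G, proc-D, proc-A.
Key observation: the order never hits an exact fit; proc-I is the first step at the minimum slack of 1 on its requested resources ((1, 2), (3, 3) free).
Step-by-step check:
  pool = (3, 3)
  run proc-I (needs (1, 2), free (3, 3)); after release of (0, 2) the pool is (3, 5)
  run proc-G (needs (2, 1), free (3, 5)); after release of (1, 0) the pool is (4, 5)
  run proc-D (needs (2, 4), free (4, 5)); after release of (2, 2) the pool is (6, 7)
  run proc-A (needs (2, 6), free (6, 7)); after release of (0, 2) the pool is (6, 9)
(3) The exact count: 4 of the possible complete orderings are safe sequences.


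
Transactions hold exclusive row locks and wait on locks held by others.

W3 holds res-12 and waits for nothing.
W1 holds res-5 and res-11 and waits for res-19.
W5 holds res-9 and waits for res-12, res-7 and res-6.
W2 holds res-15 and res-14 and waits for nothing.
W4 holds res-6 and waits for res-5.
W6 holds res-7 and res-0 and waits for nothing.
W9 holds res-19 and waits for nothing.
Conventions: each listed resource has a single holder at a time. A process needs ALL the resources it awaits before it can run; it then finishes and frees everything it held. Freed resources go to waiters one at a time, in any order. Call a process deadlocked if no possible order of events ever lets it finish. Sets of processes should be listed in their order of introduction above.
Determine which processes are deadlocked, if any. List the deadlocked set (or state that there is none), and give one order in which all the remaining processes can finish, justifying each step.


Nothing here is deadlocked.
Key observation: although several processes wait, no cycle exists — each chain bottoms out at a free runner.
One completion order for the rest: W3, W9, W1, W4, W6, W5, W2.
Check, step by step:
  W3 waits on nothing -> runs at once and releases res-12
  W9 waits on nothing -> runs at once and releases res-19
  W1: everything it awaited (res-19) is free; runs, freeing res-5 and res-11
  W4: everything it awaited (res-5) is free; runs, freeing res-6
  W6 waits on nothing -> runs at once and releases res-7 and res-0
  W5: everything it awaited (res-12, res-7 and res-6) is free; runs, freeing res-9
  W2 waits on nothing -> runs at once and releases res-15 and res-14


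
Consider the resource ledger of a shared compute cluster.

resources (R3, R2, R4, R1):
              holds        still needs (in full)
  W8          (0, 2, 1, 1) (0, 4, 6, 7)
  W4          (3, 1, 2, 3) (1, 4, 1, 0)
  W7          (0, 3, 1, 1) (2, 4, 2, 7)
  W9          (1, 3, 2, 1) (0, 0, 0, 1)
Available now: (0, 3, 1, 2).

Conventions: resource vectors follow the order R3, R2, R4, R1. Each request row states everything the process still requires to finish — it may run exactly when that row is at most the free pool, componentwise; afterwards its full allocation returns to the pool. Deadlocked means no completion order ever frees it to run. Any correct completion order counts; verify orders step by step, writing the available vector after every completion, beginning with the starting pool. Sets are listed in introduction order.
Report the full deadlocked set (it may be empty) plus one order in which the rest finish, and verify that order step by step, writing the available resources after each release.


Deadlocked set: W8 and W7.
Key observation: even finishing W9, W4 leaves just (4, 7, 5, 6) free — too little R1 for any of the remaining processes.
The rest can finish in the order W9, W4. Walking it through:
  pool = (0, 3, 1, 2)
  run W9 (needs (0, 0, 0, 1), free (0, 3, 1, 2)); after release of (1, 3, 2, 1) the pool is (1, 6, 3, 3)
  run W4 (needs (1, 4, 1, 0), free (1, 6, 3, 3)); after release of (3, 1, 2, 3) the pool is (4, 7, 5, 6)
The stuck group stays short no matter what:
  W8 cannot run: need (0, 4, 6, 7) vs free (4, 7, 5, 6) (insufficient R4 and R1)
  W7 cannot run: need (2, 4, 2, 7) vs free (4, 7, 5, 6) (insufficient R1)


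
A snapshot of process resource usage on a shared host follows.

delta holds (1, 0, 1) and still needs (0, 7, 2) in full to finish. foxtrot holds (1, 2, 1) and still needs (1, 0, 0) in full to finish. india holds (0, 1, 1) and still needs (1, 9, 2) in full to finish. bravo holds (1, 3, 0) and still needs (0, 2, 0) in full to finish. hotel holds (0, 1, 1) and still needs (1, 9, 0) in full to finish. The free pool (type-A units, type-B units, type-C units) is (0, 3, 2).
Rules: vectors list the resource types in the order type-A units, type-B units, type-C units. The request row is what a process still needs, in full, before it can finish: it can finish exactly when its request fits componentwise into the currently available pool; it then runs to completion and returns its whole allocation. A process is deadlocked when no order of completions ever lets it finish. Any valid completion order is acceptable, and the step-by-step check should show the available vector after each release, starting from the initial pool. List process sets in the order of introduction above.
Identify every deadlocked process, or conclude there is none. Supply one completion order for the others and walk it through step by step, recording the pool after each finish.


The deadlocked set is india and hotel.
Key observation: once bravo, foxtrot, delta finish, the pool peaks at (3, 8, 4) — and every remaining process still needs more type-B units than that.
A valid finishing order for the others: bravo, foxtrot, delta. Verifying each step:
  pool = (0, 3, 2)
  bravo needs (0, 2, 0) <= (0, 3, 2) -> finishes; pool += (1, 3, 0) = (1, 6, 2)
  foxtrot needs (1, 0, 0) <= (1, 6, 2) -> finishes; pool += (1, 2, 1) = (2, 8, 3)
  delta needs (0, 7, 2) <= (2, 8, 3) -> finishes; pool += (1, 0, 1) = (3, 8, 4)
None of the blocked processes ever fits:
  india cannot run: need (1, 9, 2) vs free (3, 8, 4) (insufficient type-B units)
  hotel cannot run: need (1, 9, 0) vs free (3, 8, 4) (insufficient type-B units)


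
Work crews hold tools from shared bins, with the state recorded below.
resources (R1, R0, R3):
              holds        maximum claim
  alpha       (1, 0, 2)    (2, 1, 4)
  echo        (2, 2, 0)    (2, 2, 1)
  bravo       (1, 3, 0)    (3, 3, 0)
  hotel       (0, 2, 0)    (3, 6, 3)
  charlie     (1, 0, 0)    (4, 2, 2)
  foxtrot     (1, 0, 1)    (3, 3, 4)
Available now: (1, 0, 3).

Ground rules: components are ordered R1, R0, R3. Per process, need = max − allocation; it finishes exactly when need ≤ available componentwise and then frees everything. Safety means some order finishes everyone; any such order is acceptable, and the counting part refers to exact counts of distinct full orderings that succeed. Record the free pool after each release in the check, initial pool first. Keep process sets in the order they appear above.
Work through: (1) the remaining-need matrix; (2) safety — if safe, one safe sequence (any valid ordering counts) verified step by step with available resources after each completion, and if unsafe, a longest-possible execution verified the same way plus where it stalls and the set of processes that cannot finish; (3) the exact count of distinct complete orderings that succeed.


(1) Remaining need (order R1, R0, R3):
  alpha: (1, 1, 2)
  echo: (0, 0, 1)
  bravo: (2, 0, 0)
  hotel: (3, 4, 3)
  charlie: (3, 2, 2)
  foxtrot: (2, 3, 3)
(2) The state is SAFE; one workable sequence: echo, alpha, charlie, bravo, hotel, foxtrot.
Key observation: the first exact fit in this order is charlie — it needs (3, 2, 2) with (4, 2, 5) free, meeting a requested resource to the last unit.
Verifying each step:
  pool = (1, 0, 3)
  echo: need (0, 0, 1) fits (1, 0, 3); releases (2, 2, 0), pool now (3, 2, 3)
  alpha: need (1, 1, 2) fits (3, 2, 3); releases (1, 0, 2), pool now (4, 2, 5)
  charlie: need (3, 2, 2) fits (4, 2, 5); releases (1, 0, 0), pool now (5, 2, 5)
  bravo: need (2, 0, 0) fits (5, 2, 5); releases (1, 3, 0), pool now (6, 5, 5)
  hotel: need (3, 4, 3) fits (6, 5, 5); releases (0, 2, 0), pool now (6, 7, 5)
  foxtrot: need (2, 3, 3) fits (6, 7, 5); releases (1, 0, 1), pool now (7, 7, 6)
(3) The exact count: 40 of the possible complete orderings are safe sequences.


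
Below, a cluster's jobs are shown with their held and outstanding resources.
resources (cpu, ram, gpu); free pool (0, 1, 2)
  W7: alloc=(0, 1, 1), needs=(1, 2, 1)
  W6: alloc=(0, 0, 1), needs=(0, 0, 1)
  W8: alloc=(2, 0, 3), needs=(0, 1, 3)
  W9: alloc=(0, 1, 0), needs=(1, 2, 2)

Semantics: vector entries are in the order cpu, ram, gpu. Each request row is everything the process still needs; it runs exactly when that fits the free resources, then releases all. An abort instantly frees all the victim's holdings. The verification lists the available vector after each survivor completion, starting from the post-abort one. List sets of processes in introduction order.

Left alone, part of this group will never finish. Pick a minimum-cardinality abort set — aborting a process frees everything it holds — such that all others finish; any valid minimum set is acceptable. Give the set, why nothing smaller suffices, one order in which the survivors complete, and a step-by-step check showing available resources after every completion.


Minimum abort set: W7.
Key observation: the returned (0, 1, 1) from W7 is what brings W9 — unrunnable before, under any order — into play at step 3.
Minimality: the empty abort set fails — the state is deadlocked as it stands.
Survivors finish in the order: W8, W6, W9. Check, step by step (pool after the aborts first):
  pool = (0, 2, 3)
  W8 needs (0, 1, 3) <= (0, 2, 3) -> finishes; pool += (2, 0, 3) = (2, 2, 6)
  W6 needs (0, 0, 1) <= (2, 2, 6) -> finishes; pool += (0, 0, 1) = (2, 2, 7)
  W9 needs (1, 2, 2) <= (2, 2, 7) -> finishes; pool += (0, 1, 0) = (2, 3, 7)


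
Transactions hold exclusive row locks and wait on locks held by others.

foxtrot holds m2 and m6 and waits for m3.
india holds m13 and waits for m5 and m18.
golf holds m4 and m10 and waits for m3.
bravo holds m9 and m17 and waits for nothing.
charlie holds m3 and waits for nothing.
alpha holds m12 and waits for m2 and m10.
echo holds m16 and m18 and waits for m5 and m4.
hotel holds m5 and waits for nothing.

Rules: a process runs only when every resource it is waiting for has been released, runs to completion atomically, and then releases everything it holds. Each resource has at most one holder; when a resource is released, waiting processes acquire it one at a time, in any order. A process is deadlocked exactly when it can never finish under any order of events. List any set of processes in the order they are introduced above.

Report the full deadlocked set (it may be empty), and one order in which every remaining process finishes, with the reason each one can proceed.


The deadlocked set is empty.
Key observation: the waits form no ring: some process can always run, and its releases unblock the others one by one.
One completion order for the rest: charlie, golf, foxtrot, alpha, hotel, echo, bravo, india.
Step-by-step check:
  run charlie (it waits on nothing); releases m3
  run golf (all its waits — m3 — are resolved); releases m4 and m10
  run foxtrot (all its waits — m3 — are resolved); releases m2 and m6
  run alpha (all its waits — m2 and m10 — are resolved); releases m12
  run hotel (it waits on nothing); releases m5
  run echo (all its waits — m5 and m4 — are resolved); releases m16 and m18
  run bravo (it waits on nothing); releases m9 and m17
  run india (all its waits — m5 and m18 — are resolved); releases m13


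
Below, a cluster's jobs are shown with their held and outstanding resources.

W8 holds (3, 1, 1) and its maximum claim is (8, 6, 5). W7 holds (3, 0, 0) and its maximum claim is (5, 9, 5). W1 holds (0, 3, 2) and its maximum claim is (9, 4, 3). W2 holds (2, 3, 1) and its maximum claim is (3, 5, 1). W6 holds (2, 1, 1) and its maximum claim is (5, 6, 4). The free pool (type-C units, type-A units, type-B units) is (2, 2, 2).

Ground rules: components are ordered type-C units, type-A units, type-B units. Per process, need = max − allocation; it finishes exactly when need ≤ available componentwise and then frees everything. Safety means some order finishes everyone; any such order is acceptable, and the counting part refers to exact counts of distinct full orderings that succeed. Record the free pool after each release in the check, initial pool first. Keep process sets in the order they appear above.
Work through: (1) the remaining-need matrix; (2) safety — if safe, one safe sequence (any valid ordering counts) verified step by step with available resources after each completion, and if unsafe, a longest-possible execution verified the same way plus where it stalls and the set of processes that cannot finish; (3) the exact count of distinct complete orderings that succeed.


(1) Need matrix, components ordered type-C units, type-A units, type-B units:
  W8: (5, 5, 4)
  W7: (2, 9, 5)
  W1: (9, 1, 1)
  W2: (1, 2, 0)
  W6: (3, 5, 3)
(2) SAFE — a valid safe sequence is W2, W6, W8, W1, W7.
Key observation: W2 is the earliest step where a requested resource binds exactly: need (1, 2, 0), pool (2, 2, 2) at its turn.
Check, step by step:
  pool = (2, 2, 2)
  W2: need (1, 2, 0) fits (2, 2, 2); releases (2, 3, 1), pool now (4, 5, 3)
  W6: need (3, 5, 3) fits (4, 5, 3); releases (2, 1, 1), pool now (6, 6, 4)
  W8: need (5, 5, 4) fits (6, 6, 4); releases (3, 1, 1), pool now (9, 7, 5)
  W1: need (9, 1, 1) fits (9, 7, 5); releases (0, 3, 2), pool now (9, 10, 7)
  W7: need (2, 9, 5) fits (9, 10, 7); releases (3, 0, 0), pool now (12, 10, 7)
(3) The exact count: 1 of the possible complete orderings is a safe sequence.


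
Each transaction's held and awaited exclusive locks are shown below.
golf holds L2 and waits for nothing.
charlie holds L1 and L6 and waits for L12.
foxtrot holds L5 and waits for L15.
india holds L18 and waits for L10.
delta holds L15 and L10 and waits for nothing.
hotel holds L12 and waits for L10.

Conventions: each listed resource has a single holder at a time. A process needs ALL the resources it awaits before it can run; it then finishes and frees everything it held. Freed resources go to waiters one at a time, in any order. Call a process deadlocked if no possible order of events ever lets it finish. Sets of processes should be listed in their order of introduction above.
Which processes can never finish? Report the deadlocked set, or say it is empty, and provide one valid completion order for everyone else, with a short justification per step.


No process is deadlocked.
Key observation: no waiting chain loops back on itself — every chain ends at a process that waits on nothing, so everyone eventually runs.
The rest can finish in the order golf, delta, hotel, india, charlie, foxtrot.
Check, step by step:
  golf waits on nothing -> runs at once and releases L2
  delta waits on nothing -> runs at once and releases L15 and L10
  hotel waits on L10 — all released -> runs and releases L12
  india waits on L10 — all released -> runs and releases L18
  charlie waits on L12 — all released -> runs and releases L1 and L6
  foxtrot waits on L15 — all released -> runs and releases L5


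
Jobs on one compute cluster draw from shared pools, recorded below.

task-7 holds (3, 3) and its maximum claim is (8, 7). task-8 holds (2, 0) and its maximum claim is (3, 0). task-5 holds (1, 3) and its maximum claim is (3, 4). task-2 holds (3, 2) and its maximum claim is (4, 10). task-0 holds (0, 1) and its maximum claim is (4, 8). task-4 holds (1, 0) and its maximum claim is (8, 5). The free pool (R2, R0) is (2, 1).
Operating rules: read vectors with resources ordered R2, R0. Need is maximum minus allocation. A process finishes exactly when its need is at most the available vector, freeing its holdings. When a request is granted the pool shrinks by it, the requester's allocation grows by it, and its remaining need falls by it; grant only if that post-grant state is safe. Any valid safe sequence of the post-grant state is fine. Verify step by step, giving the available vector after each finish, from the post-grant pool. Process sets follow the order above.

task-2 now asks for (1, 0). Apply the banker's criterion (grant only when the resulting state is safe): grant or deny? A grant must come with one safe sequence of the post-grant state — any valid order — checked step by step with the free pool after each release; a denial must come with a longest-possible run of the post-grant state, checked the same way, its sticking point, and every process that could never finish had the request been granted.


DENY. Granting would leave the state unsafe.
Key observation: after task-8, task-5 the pool peaks at (4, 4), and each blocked process is short somewhere: task-7 on R2; task-2 on R0; task-0 on R0; task-4 on R2, R0.
Pretend the grant happened; the run task-8, task-5 goes as far as possible. Verifying each step:
  pool = (1, 1)
  run task-8 (needs (1, 0), free (1, 1)); after release of (2, 0) the pool is (3, 1)
  run task-5 (needs (2, 1), free (3, 1)); after release of (1, 3) the pool is (4, 4)
  task-7 still needs (5, 4) but only (4, 4) is free — short on R2
  task-2 still needs (0, 8) but only (4, 4) is free — short on R0
  task-0 still needs (4, 7) but only (4, 4) is free — short on R0
  task-4 still needs (7, 5) but only (4, 4) is free — short on R2 and R0
Had the request been granted, task-7, task-2, task-0 and task-4 could never finish.


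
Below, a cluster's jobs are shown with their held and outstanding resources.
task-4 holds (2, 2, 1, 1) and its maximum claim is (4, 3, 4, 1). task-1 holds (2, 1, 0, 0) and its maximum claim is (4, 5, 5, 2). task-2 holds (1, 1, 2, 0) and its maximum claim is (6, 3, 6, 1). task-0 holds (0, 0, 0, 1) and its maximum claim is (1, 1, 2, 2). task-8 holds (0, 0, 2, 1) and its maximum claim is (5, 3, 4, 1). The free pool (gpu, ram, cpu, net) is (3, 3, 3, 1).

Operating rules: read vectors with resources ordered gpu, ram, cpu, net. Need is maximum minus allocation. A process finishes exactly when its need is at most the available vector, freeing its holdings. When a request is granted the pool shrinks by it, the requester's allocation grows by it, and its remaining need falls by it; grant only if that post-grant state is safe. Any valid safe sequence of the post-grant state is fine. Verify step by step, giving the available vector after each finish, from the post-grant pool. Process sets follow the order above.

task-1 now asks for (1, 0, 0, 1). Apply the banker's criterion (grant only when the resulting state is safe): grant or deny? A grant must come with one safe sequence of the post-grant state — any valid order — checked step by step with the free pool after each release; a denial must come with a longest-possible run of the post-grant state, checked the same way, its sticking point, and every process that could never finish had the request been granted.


DENY: after the grant no complete ordering would exist.
Key observation: after task-4, task-0 the pool peaks at (4, 5, 4, 2), and each blocked process is short somewhere: task-1 on cpu; task-2 on gpu; task-8 on gpu.
After a pretend grant, a maximal execution: task-4, task-0 — then nothing else fits. Verifying each step:
  pool = (2, 3, 3, 0)
  run task-4 (needs (2, 1, 3, 0), free (2, 3, 3, 0)); after release of (2, 2, 1, 1) the pool is (4, 5, 4, 1)
  run task-0 (needs (1, 1, 2, 1), free (4, 5, 4, 1)); after release of (0, 0, 0, 1) the pool is (4, 5, 4, 2)
  task-1 cannot run: need (1, 4, 5, 1) vs free (4, 5, 4, 2) (insufficient cpu)
  task-2 cannot run: need (5, 2, 4, 1) vs free (4, 5, 4, 2) (insufficient gpu)
  task-8 cannot run: need (5, 3, 2, 0) vs free (4, 5, 4, 2) (insufficient gpu)
Had the request been granted, task-1, task-2 and task-8 could never finish.


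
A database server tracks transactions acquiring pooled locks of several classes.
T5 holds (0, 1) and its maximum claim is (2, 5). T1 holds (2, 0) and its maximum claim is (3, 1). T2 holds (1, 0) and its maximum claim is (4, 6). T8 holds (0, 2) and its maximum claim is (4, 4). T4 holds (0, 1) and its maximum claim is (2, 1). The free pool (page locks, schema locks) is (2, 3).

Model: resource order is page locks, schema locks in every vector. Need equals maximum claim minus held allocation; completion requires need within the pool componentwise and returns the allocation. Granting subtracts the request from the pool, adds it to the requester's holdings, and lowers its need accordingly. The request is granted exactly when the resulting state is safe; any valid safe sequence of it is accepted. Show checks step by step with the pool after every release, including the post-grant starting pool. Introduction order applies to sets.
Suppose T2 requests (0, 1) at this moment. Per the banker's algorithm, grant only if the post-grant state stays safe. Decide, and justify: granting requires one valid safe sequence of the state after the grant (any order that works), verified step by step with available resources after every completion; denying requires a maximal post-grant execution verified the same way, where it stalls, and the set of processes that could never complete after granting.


GRANT: granting preserves safety; a valid post-grant sequence is T1, T8, T5, T2, T4.
Key observation: post-grant, (2, 2) remains, and an order beginning with T1 completes everyone.
Check on the post-grant state, step by step:
  pool = (2, 2)
  T1: need (1, 1) fits (2, 2); releases (2, 0), pool now (4, 2)
  T8: need (4, 2) fits (4, 2); releases (0, 2), pool now (4, 4)
  T5: need (2, 4) fits (4, 4); releases (0, 1), pool now (4, 5)
  T2: need (3, 5) fits (4, 5); releases (1, 1), pool now (5, 6)
  T4: need (2, 0) fits (5, 6); releases (0, 1), pool now (5, 7)
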